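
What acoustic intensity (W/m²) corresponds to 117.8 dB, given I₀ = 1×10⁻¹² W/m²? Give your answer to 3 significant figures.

0.603 W/m²

I/I₀ = 10^(117.8/10) = 6.026e+11, so I = 6.026e+11 × 10⁻¹² W/m².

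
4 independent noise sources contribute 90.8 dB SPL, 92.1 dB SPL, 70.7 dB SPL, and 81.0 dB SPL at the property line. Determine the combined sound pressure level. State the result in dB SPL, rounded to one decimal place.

Incoherent sources combine by intensity addition: L_total = 10·log₁₀(Σ 10^(L_i/10)).
Σ 10^(L/10) = 10^(90.8/10) + 10^(92.1/10) + 10^(70.7/10) + 10^(81.0/10) = 2.962e+09.
L_total = 10·log₁₀(2.962e+09) = 94.72 dB SPL.

94.7 dB SPL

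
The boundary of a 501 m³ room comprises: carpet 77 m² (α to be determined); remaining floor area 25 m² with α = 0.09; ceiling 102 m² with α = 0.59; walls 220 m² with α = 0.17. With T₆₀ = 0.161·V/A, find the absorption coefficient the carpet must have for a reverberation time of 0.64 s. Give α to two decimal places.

0.34

From T₆₀ = 0.161·V/A, the target T₆₀ = 0.64 s needs A = 0.161·501/0.64 = 126.03 m².
Absorption from the other surfaces = 25·0.09 + 102·0.59 + 220·0.17 = 99.83 m², so the carpet must supply 26.20 m² over 77 m².
α = 26.20/77 = 0.340.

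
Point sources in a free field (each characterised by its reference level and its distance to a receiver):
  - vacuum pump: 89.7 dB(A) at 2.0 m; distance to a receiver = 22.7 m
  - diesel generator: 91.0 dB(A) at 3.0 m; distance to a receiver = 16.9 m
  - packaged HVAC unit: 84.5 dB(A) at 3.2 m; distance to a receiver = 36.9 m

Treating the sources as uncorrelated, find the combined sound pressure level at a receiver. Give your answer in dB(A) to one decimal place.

76.9 dB(A)

First find each source's level at the receiver (point-source: −20·log₁₀(r/r_ref)), then combine on an intensity basis.
vacuum pump: 89.7 − 20·log₁₀(22.7/2.0) = 89.7 − 21.10 = 68.60 dB(A).
diesel generator: 91.0 − 20·log₁₀(16.9/3.0) = 91.0 − 15.02 = 75.98 dB(A).
packaged HVAC unit: 84.5 − 20·log₁₀(36.9/3.2) = 84.5 − 21.24 = 63.26 dB(A).
Σ 10^(L/10) = 4.903e+07 → L_total = 10·log₁₀(4.903e+07) = 76.91 dB(A).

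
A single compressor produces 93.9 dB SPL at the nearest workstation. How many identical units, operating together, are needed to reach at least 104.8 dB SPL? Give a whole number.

Need L₁ + 10·log₁₀ N ≥ 104.8, i.e. log₁₀ N ≥ 1.09.
N ≥ 10^(10.9/10) = 12.303, so N = 13.

13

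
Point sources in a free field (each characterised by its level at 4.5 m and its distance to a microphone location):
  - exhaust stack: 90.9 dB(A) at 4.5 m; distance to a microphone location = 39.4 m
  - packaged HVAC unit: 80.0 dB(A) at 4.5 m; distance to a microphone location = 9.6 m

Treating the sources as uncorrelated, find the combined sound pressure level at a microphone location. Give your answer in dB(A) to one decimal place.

75.8 dB(A)

Propagate each source to the receiver with L = L_ref − 20·log₁₀(r/r_ref), then add intensities.
exhaust stack: 90.9 − 20·log₁₀(39.4/4.5) = 90.9 − 18.85 = 72.05 dB(A).
packaged HVAC unit: 80.0 − 20·log₁₀(9.6/4.5) = 80.0 − 6.58 = 73.42 dB(A).
Σ 10^(L/10) = 3.802e+07 → L_total = 10·log₁₀(3.802e+07) = 75.80 dB(A).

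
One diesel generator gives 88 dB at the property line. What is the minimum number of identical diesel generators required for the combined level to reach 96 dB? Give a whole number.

The shortfall is 96 − 88 = 8.0 dB, and N units add 10·log₁₀ N, so need 10·log₁₀ N ≥ 8.0.
N ≥ 10^(8.0/10) = 6.310, so N = 7.

7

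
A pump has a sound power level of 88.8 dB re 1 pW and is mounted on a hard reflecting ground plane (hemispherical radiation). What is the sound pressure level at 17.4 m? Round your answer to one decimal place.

56.0 dB

L_p = L_w − 10·log₁₀(2π·r²) with r = 17.4 m.
2π·r² = 1902 m², 10·log₁₀ of that is 32.793 dB.
L_p = 88.8 − 32.793 = 56.01 dB.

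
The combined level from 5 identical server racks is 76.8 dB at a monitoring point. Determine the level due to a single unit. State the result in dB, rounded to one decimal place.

Dividing the total intensity by 5 lowers the level by 10·log₁₀ 5 = 6.990 dB: L₁ = 76.8 − 6.990.

69.8 dB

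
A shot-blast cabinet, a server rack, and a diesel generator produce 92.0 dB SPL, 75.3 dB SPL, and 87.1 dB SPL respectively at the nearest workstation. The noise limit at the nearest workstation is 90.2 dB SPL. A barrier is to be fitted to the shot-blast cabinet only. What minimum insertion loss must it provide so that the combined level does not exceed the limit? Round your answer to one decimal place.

Fixed contribution from the other sources: Σ 10^(L/10) = 10^(75.3/10) + 10^(87.1/10) = 5.467e+08 (87.38 dB SPL).
The limit corresponds to 10^(90.2/10) = 1.047e+09; subtracting the fixed part leaves 5.004e+08 for the shot-blast cabinet, i.e. 86.99 dB SPL.
Required insertion loss = 92.0 − 86.99 = 5.01 dB.

5.0 dB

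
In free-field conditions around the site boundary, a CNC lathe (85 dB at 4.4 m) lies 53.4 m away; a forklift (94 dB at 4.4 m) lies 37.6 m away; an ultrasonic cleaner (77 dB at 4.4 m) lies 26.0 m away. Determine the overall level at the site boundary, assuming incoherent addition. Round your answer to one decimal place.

Propagate each source to the receiver with L = L_ref − 20·log₁₀(r/r_ref), then add intensities.
CNC lathe: 85 − 20·log₁₀(53.4/4.4) = 85 − 21.68 = 63.32 dB.
forklift: 94 − 20·log₁₀(37.6/4.4) = 94 − 18.63 = 75.37 dB.
ultrasonic cleaner: 77 − 20·log₁₀(26.0/4.4) = 77 − 15.43 = 61.57 dB.
Σ 10^(L/10) = 3.798e+07 → L_total = 10·log₁₀(3.798e+07) = 75.80 dB.

75.8 dB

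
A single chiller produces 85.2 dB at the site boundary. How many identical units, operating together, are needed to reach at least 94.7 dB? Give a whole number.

9

N identical sources give L₁ + 10·log₁₀ N, so require 10·log₁₀ N ≥ 94.7 − 85.2 = 9.5 dB.
N ≥ 10^(9.5/10) = 8.913, so N = 9.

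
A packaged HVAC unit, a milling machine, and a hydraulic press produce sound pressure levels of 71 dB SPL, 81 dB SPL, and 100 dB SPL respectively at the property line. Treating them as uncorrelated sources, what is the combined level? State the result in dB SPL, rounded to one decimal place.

For uncorrelated sources the intensities add, so convert each level to linear form, sum, and take 10·log₁₀ of the total.
Σ 10^(L/10) = 10^(71/10) + 10^(81/10) + 10^(100/10) = 1.014e+10.
L_total = 10·log₁₀(1.014e+10) = 100.06 dB SPL.

100.1 dB SPL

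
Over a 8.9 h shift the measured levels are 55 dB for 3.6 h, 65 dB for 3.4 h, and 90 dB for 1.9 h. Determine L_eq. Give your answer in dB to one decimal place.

83.3 dB

Weight each interval's intensity by its duration and average over T = 8.9 h:
Σ tᵢ·10^(Lᵢ/10) = 3.6·10^(55/10) + 3.4·10^(65/10) + 1.9·10^(90/10) = 1.912e+09.
L_eq = 10·log₁₀(1.912e+09/8.9) = 83.32 dB.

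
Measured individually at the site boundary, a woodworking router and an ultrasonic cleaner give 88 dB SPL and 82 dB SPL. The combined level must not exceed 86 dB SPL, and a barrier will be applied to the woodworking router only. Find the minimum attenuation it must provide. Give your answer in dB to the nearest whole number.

4 dB

Fixed contribution from the other source: Σ 10^(L/10) = 10^(82/10) = 1.585e+08 (82.00 dB SPL).
The limit corresponds to 10^(86/10) = 3.981e+08; subtracting the fixed part leaves 2.396e+08 for the woodworking router, i.e. 83.80 dB SPL.
So the woodworking router must be reduced from 88 to 83.80 dB SPL: IL = 4.20 dB.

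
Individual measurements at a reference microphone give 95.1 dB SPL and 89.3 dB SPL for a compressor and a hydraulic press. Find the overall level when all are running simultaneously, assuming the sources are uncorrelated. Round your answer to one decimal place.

96.1 dB SPL

Incoherent sources combine by intensity addition: L_total = 10·log₁₀(Σ 10^(L_i/10)).
Σ 10^(L/10) = 10^(95.1/10) + 10^(89.3/10) = 4.087e+09.
L_total = 10·log₁₀(4.087e+09) = 96.11 dB SPL.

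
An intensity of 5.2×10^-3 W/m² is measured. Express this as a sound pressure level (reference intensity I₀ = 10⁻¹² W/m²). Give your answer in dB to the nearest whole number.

97 dB

Dividing by I₀ shifts the exponent by 12: I/I₀ = 5.2×10^9.
L = 10·(0.7160 + 9) = 97.16 dB.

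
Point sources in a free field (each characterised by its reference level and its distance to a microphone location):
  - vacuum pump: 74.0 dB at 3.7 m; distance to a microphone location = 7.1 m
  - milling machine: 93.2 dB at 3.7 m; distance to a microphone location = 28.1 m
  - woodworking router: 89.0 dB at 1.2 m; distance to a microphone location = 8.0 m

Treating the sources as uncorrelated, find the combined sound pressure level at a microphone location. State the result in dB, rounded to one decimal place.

First find each source's level at the receiver (point-source: −20·log₁₀(r/r_ref)), then combine on an intensity basis.
vacuum pump: 74.0 − 20·log₁₀(7.1/3.7) = 74.0 − 5.66 = 68.34 dB.
milling machine: 93.2 − 20·log₁₀(28.1/3.7) = 93.2 − 17.61 = 75.59 dB.
woodworking router: 89.0 − 20·log₁₀(8.0/1.2) = 89.0 − 16.48 = 72.52 dB.
Σ 10^(L/10) = 6.092e+07 → L_total = 10·log₁₀(6.092e+07) = 77.85 dB.

77.8 dB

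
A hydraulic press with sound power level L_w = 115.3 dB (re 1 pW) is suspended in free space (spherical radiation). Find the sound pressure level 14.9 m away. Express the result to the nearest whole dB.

81 dB

Free-field spherical radiation: L_p = L_w − 10·log₁₀(4π·r²), r = 14.9 m.
4π·r² = 2790 m², 10·log₁₀ of that is 34.456 dB.
L_p = 115.3 − 34.456 = 80.84 dB.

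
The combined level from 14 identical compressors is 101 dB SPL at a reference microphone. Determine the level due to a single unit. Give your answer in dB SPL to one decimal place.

14 equal contributions raise the level by 10·log₁₀ 14 = 11.461 dB, so each unit alone gives 101 − 11.461.

89.5 dB SPL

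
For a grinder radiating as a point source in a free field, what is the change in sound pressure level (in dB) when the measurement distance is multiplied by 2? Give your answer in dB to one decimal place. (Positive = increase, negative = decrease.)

A point source loses 6 dB per doubling of distance; generally ΔL = −20·log₁₀(r₂/r₁).
ΔL = −20·log₁₀(2) = -6.02 dB.

-6.0 dB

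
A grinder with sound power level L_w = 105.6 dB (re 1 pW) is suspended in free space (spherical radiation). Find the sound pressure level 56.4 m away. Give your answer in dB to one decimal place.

Free-field spherical radiation: L_p = L_w − 10·log₁₀(4π·r²), r = 56.4 m.
4π·r² = 3.997e+04 m², 10·log₁₀ of that is 46.018 dB.
L_p = 105.6 − 46.018 = 59.58 dB.

59.6 dB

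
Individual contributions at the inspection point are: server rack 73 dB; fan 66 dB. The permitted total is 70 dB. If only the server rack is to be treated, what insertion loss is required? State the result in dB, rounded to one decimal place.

5.2 dB

Everything except the server rack sums to 10^(66/10) = 3.981e+06 in linear terms, 66.00 dB.
The limit corresponds to 10^(70/10) = 1.000e+07; subtracting the fixed part leaves 6.019e+06 for the server rack, i.e. 67.80 dB.
Required insertion loss = 73 − 67.80 = 5.20 dB.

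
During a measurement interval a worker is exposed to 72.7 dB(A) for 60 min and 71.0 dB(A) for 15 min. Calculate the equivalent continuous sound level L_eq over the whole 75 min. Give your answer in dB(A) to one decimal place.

72.4 dB(A)

The energy average is taken in the linear domain: L_eq = 10·log₁₀[(Σ tᵢ·10^(Lᵢ/10))/T], T = 75 min.
Σ tᵢ·10^(Lᵢ/10) = 60·10^(72.7/10) + 15·10^(71.0/10) = 1.306e+09.
L_eq = 10·log₁₀(1.306e+09/75) = 72.41 dB(A).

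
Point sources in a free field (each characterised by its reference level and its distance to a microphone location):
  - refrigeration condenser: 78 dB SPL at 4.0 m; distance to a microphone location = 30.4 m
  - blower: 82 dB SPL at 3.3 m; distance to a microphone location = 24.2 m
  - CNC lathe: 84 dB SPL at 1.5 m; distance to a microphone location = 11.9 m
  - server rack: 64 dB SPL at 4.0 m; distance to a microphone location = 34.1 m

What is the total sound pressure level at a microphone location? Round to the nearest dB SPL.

69 dB SPL

Apply inverse-square spreading to bring every level to the receiver, then sum 10^(L/10).
refrigeration condenser: 78 − 20·log₁₀(30.4/4.0) = 78 − 17.62 = 60.38 dB SPL.
blower: 82 − 20·log₁₀(24.2/3.3) = 82 − 17.31 = 64.69 dB SPL.
CNC lathe: 84 − 20·log₁₀(11.9/1.5) = 84 − 17.99 = 66.01 dB SPL.
server rack: 64 − 20·log₁₀(34.1/4.0) = 64 − 18.61 = 45.39 dB SPL.
Σ 10^(L/10) = 8.065e+06 → L_total = 10·log₁₀(8.065e+06) = 69.07 dB SPL.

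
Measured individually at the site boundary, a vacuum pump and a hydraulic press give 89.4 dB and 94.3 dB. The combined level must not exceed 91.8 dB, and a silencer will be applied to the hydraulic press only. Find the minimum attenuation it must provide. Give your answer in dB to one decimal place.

Everything except the hydraulic press sums to 10^(89.4/10) = 8.710e+08 in linear terms, 89.40 dB.
To meet 91.8 dB overall, the treated hydraulic press may contribute at most 10^(91.8/10) − 8.710e+08 = 6.426e+08, i.e. 88.08 dB.
So the hydraulic press must be reduced from 94.3 to 88.08 dB: IL = 6.22 dB.

6.2 dB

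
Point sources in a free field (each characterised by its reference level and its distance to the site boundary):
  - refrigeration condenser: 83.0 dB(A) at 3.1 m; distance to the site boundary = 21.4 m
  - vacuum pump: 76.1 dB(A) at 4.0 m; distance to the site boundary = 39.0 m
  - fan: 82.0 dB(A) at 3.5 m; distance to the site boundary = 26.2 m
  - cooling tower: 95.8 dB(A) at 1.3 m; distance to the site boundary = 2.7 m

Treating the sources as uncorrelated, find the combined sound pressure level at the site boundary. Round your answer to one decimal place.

First find each source's level at the receiver (point-source: −20·log₁₀(r/r_ref)), then combine on an intensity basis.
refrigeration condenser: 83.0 − 20·log₁₀(21.4/3.1) = 83.0 − 16.78 = 66.22 dB(A).
vacuum pump: 76.1 − 20·log₁₀(39.0/4.0) = 76.1 − 19.78 = 56.32 dB(A).
fan: 82.0 − 20·log₁₀(26.2/3.5) = 82.0 − 17.48 = 64.52 dB(A).
cooling tower: 95.8 − 20·log₁₀(2.7/1.3) = 95.8 − 6.35 = 89.45 dB(A).
Σ 10^(L/10) = 8.888e+08 → L_total = 10·log₁₀(8.888e+08) = 89.49 dB(A).

89.5 dB(A)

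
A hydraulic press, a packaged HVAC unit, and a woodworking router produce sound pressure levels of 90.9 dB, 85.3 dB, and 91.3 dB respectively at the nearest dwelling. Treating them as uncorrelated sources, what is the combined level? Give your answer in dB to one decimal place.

94.7 dB

Incoherent sources combine by intensity addition: L_total = 10·log₁₀(Σ 10^(L_i/10)).
Σ 10^(L/10) = 10^(90.9/10) + 10^(85.3/10) + 10^(91.3/10) = 2.918e+09.
L_total = 10·log₁₀(2.918e+09) = 94.65 dB.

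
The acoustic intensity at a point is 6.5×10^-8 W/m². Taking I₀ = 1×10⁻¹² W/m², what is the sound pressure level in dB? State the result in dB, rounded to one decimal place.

48.1 dB

I/I₀ = 6.5×10^-8/10⁻¹² = 6.5×10^4, and L = 10·log₁₀(I/I₀).
L = 10·(0.8129 + 4) = 48.13 dB.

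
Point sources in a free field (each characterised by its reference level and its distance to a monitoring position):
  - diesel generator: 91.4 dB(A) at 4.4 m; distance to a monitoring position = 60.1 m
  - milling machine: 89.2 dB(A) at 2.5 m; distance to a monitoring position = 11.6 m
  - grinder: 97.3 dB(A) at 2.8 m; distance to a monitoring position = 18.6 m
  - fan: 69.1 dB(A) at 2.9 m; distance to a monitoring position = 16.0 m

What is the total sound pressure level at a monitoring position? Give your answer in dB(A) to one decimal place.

First find each source's level at the receiver (point-source: −20·log₁₀(r/r_ref)), then combine on an intensity basis.
diesel generator: 91.4 − 20·log₁₀(60.1/4.4) = 91.4 − 22.71 = 68.69 dB(A).
milling machine: 89.2 − 20·log₁₀(11.6/2.5) = 89.2 − 13.33 = 75.87 dB(A).
grinder: 97.3 − 20·log₁₀(18.6/2.8) = 97.3 − 16.45 = 80.85 dB(A).
fan: 69.1 − 20·log₁₀(16.0/2.9) = 69.1 − 14.83 = 54.27 dB(A).
Σ 10^(L/10) = 1.680e+08 → L_total = 10·log₁₀(1.680e+08) = 82.25 dB(A).

82.3 dB(A)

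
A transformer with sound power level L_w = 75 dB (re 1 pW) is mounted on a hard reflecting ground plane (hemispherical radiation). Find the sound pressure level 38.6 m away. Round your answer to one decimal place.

35.3 dB

The power spreads over a hemisphere of area 2π·r², so L_p = L_w − 10·log₁₀(2π·r²).
2π·r² = 9362 m², 10·log₁₀ of that is 39.714 dB.
L_p = 75 − 39.714 = 35.29 dB.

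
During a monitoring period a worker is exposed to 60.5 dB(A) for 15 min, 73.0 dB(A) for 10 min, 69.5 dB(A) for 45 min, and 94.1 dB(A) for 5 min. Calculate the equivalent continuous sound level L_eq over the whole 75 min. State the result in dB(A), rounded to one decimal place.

The energy average is taken in the linear domain: L_eq = 10·log₁₀[(Σ tᵢ·10^(Lᵢ/10))/T], T = 75 min.
Σ tᵢ·10^(Lᵢ/10) = 15·10^(60.5/10) + 10·10^(73.0/10) + 45·10^(69.5/10) + 5·10^(94.1/10) = 1.347e+10.
L_eq = 10·log₁₀(1.347e+10/75) = 82.54 dB(A).

82.5 dB(A)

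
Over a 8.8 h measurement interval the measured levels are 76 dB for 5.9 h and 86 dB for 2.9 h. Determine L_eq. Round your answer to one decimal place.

Weight each interval's intensity by its duration and average over T = 8.8 h:
Σ tᵢ·10^(Lᵢ/10) = 5.9·10^(76/10) + 2.9·10^(86/10) = 1.389e+09.
L_eq = 10·log₁₀(1.389e+09/8.8) = 81.98 dB.

82.0 dB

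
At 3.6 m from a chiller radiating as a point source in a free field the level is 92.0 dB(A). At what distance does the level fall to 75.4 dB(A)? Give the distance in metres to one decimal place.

24.3 m

The 16.6 dB drop corresponds to a distance ratio of 10^(16.6/20) for a point source.
r₂ = 3.6·10^((92.0−75.4)/20) = 3.6·10^(16.6/20) = 24.34 m.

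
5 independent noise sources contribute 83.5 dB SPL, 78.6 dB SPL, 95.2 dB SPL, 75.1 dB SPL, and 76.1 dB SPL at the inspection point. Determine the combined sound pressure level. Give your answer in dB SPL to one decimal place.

For uncorrelated sources the intensities add, so convert each level to linear form, sum, and take 10·log₁₀ of the total.
Σ 10^(L/10) = 10^(83.5/10) + 10^(78.6/10) + 10^(95.2/10) + 10^(75.1/10) + 10^(76.1/10) = 3.681e+09.
L_total = 10·log₁₀(3.681e+09) = 95.66 dB SPL.

95.7 dB SPL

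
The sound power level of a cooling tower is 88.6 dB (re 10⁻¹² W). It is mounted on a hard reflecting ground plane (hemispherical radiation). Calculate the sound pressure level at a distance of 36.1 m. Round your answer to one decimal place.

49.5 dB

Free-field hemispherical radiation: L_p = L_w − 10·log₁₀(2π·r²), r = 36.1 m.
2π·r² = 8188 m², 10·log₁₀ of that is 39.132 dB.
L_p = 88.6 − 39.132 = 49.47 dB.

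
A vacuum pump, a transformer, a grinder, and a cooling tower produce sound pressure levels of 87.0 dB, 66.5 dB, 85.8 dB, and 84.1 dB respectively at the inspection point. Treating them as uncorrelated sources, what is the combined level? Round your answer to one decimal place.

90.6 dB

Incoherent sources combine by intensity addition: L_total = 10·log₁₀(Σ 10^(L_i/10)).
Σ 10^(L/10) = 10^(87.0/10) + 10^(66.5/10) + 10^(85.8/10) + 10^(84.1/10) = 1.143e+09.
L_total = 10·log₁₀(1.143e+09) = 90.58 dB.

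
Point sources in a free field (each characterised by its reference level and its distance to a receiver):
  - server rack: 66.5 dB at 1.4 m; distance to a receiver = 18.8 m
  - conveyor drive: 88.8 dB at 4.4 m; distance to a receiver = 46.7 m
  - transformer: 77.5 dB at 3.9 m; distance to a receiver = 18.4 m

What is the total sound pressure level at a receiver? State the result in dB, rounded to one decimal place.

Propagate each source to the receiver with L = L_ref − 20·log₁₀(r/r_ref), then add intensities.
server rack: 66.5 − 20·log₁₀(18.8/1.4) = 66.5 − 22.56 = 43.94 dB.
conveyor drive: 88.8 − 20·log₁₀(46.7/4.4) = 88.8 − 20.52 = 68.28 dB.
transformer: 77.5 − 20·log₁₀(18.4/3.9) = 77.5 − 13.48 = 64.02 dB.
Σ 10^(L/10) = 9.285e+06 → L_total = 10·log₁₀(9.285e+06) = 69.68 dB.

69.7 dB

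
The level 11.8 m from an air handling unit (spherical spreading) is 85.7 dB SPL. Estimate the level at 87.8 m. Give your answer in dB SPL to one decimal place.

Spherical spreading from a point source gives a 20·log₁₀(r₂/r₁) drop.
L₂ = 85.7 − 20·log₁₀(87.8/11.8) = 85.7 − 17.432 = 68.27 dB SPL.

68.3 dB SPL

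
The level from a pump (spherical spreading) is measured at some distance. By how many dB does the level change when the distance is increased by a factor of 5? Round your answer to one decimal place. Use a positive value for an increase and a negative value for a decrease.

A point source loses 6 dB per doubling of distance; generally ΔL = −20·log₁₀(r₂/r₁).
ΔL = −20·log₁₀(5) = -13.98 dB.

-14.0 dB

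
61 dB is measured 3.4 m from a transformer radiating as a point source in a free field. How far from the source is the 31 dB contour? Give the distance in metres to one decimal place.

107.5 m

Point-source spreading drops the level by 20·log₁₀(r₂/r₁); inverting, r₂/r₁ = 10^(ΔL/20).
r₂ = 3.4·10^((61−31)/20) = 3.4·10^(30.0/20) = 107.52 m.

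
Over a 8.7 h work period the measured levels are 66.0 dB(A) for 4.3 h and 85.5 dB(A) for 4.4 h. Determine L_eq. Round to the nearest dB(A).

L_eq = 10·log₁₀[(1/T)·Σ tᵢ·10^(Lᵢ/10)] with T = 8.7 h.
Σ tᵢ·10^(Lᵢ/10) = 4.3·10^(66.0/10) + 4.4·10^(85.5/10) = 1.578e+09.
L_eq = 10·log₁₀(1.578e+09/8.7) = 82.59 dB(A).

83 dB(A)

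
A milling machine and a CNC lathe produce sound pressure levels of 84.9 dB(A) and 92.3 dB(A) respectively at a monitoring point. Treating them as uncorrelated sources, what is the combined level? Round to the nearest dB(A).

93 dB(A)

Incoherent sources combine by intensity addition: L_total = 10·log₁₀(Σ 10^(L_i/10)).
Σ 10^(L/10) = 10^(84.9/10) + 10^(92.3/10) = 2.007e+09.
L_total = 10·log₁₀(2.007e+09) = 93.03 dB(A).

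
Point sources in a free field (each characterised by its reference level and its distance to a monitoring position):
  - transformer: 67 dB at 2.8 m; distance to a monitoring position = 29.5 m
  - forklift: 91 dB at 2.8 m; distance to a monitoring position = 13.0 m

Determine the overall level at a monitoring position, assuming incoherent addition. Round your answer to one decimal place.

Apply inverse-square spreading to bring every level to the receiver, then sum 10^(L/10).
transformer: 67 − 20·log₁₀(29.5/2.8) = 67 − 20.45 = 46.55 dB.
forklift: 91 − 20·log₁₀(13.0/2.8) = 91 − 13.34 = 77.66 dB.
Σ 10^(L/10) = 5.845e+07 → L_total = 10·log₁₀(5.845e+07) = 77.67 dB.

77.7 dB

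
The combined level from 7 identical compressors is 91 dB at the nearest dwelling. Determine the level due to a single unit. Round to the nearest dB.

7 equal contributions raise the level by 10·log₁₀ 7 = 8.451 dB, so each unit alone gives 91 − 8.451.

83 dB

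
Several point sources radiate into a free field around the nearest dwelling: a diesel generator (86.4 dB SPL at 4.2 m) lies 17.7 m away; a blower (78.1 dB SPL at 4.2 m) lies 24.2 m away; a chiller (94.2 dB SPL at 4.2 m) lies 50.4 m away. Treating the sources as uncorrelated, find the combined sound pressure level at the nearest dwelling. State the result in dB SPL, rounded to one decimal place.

76.5 dB SPL

First find each source's level at the receiver (point-source: −20·log₁₀(r/r_ref)), then combine on an intensity basis.
diesel generator: 86.4 − 20·log₁₀(17.7/4.2) = 86.4 − 12.49 = 73.91 dB SPL.
blower: 78.1 − 20·log₁₀(24.2/4.2) = 78.1 − 15.21 = 62.89 dB SPL.
chiller: 94.2 − 20·log₁₀(50.4/4.2) = 94.2 − 21.58 = 72.62 dB SPL.
Σ 10^(L/10) = 4.479e+07 → L_total = 10·log₁₀(4.479e+07) = 76.51 dB SPL.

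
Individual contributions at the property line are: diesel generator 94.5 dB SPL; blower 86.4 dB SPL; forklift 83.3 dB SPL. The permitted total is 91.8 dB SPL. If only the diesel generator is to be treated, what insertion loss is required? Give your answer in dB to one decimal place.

Everything except the diesel generator sums to 10^(86.4/10) + 10^(83.3/10) = 6.503e+08 in linear terms, 88.13 dB SPL.
To meet 91.8 dB SPL overall, the treated diesel generator may contribute at most 10^(91.8/10) − 6.503e+08 = 8.632e+08, i.e. 89.36 dB SPL.
So the diesel generator must be reduced from 94.5 to 89.36 dB SPL: IL = 5.14 dB.

5.1 dB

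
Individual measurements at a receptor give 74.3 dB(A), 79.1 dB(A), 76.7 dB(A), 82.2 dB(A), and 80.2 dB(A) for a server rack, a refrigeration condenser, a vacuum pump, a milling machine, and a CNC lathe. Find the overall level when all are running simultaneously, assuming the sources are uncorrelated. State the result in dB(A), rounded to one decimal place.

86.3 dB(A)

For uncorrelated sources the intensities add, so convert each level to linear form, sum, and take 10·log₁₀ of the total.
Σ 10^(L/10) = 10^(74.3/10) + 10^(79.1/10) + 10^(76.7/10) + 10^(82.2/10) + 10^(80.2/10) = 4.256e+08.
L_total = 10·log₁₀(4.256e+08) = 86.29 dB(A).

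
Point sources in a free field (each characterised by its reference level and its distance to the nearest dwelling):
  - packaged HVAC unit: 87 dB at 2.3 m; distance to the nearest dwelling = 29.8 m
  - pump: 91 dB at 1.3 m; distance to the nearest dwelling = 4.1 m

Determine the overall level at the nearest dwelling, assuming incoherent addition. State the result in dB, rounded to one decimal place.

Apply inverse-square spreading to bring every level to the receiver, then sum 10^(L/10).
packaged HVAC unit: 87 − 20·log₁₀(29.8/2.3) = 87 − 22.25 = 64.75 dB.
pump: 91 − 20·log₁₀(4.1/1.3) = 91 − 9.98 = 81.02 dB.
Σ 10^(L/10) = 1.296e+08 → L_total = 10·log₁₀(1.296e+08) = 81.12 dB.

81.1 dB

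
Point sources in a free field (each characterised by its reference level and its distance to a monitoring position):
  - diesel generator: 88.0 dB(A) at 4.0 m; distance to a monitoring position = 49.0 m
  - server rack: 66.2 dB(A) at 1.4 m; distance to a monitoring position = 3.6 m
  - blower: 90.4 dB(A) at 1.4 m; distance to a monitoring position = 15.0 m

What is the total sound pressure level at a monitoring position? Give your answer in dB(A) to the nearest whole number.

First find each source's level at the receiver (point-source: −20·log₁₀(r/r_ref)), then combine on an intensity basis.
diesel generator: 88.0 − 20·log₁₀(49.0/4.0) = 88.0 − 21.76 = 66.24 dB(A).
server rack: 66.2 − 20·log₁₀(3.6/1.4) = 66.2 − 8.20 = 58.00 dB(A).
blower: 90.4 − 20·log₁₀(15.0/1.4) = 90.4 − 20.60 = 69.80 dB(A).
Σ 10^(L/10) = 1.439e+07 → L_total = 10·log₁₀(1.439e+07) = 71.58 dB(A).

72 dB(A)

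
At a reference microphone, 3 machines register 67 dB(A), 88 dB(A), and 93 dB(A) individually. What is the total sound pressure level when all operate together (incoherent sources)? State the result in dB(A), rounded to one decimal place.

94.2 dB(A)

For uncorrelated sources the intensities add, so convert each level to linear form, sum, and take 10·log₁₀ of the total.
Σ 10^(L/10) = 10^(67/10) + 10^(88/10) + 10^(93/10) = 2.631e+09.
L_total = 10·log₁₀(2.631e+09) = 94.20 dB(A).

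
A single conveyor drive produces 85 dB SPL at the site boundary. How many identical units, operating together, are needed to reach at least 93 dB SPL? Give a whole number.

The shortfall is 93 − 85 = 8.0 dB, and N units add 10·log₁₀ N, so need 10·log₁₀ N ≥ 8.0.
N ≥ 10^(8.0/10) = 6.310, so N = 7.

7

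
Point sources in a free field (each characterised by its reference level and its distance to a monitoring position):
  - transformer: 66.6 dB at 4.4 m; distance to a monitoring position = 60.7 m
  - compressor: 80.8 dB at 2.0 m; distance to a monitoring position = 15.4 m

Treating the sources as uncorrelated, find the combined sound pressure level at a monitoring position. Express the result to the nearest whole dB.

First find each source's level at the receiver (point-source: −20·log₁₀(r/r_ref)), then combine on an intensity basis.
transformer: 66.6 − 20·log₁₀(60.7/4.4) = 66.6 − 22.79 = 43.81 dB.
compressor: 80.8 − 20·log₁₀(15.4/2.0) = 80.8 − 17.73 = 63.07 dB.
Σ 10^(L/10) = 2.052e+06 → L_total = 10·log₁₀(2.052e+06) = 63.12 dB.

63 dB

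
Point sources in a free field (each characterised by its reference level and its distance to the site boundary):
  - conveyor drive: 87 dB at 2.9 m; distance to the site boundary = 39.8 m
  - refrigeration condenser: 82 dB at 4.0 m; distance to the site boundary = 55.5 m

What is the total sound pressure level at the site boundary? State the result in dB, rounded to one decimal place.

65.4 dB

First find each source's level at the receiver (point-source: −20·log₁₀(r/r_ref)), then combine on an intensity basis.
conveyor drive: 87 − 20·log₁₀(39.8/2.9) = 87 − 22.75 = 64.25 dB.
refrigeration condenser: 82 − 20·log₁₀(55.5/4.0) = 82 − 22.84 = 59.16 dB.
Σ 10^(L/10) = 3.484e+06 → L_total = 10·log₁₀(3.484e+06) = 65.42 dB.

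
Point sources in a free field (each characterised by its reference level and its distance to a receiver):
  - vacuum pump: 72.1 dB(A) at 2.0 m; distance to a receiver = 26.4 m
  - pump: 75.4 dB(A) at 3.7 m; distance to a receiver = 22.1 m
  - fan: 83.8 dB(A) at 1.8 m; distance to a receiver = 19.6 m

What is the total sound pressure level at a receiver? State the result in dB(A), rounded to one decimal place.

Propagate each source to the receiver with L = L_ref − 20·log₁₀(r/r_ref), then add intensities.
vacuum pump: 72.1 − 20·log₁₀(26.4/2.0) = 72.1 − 22.41 = 49.69 dB(A).
pump: 75.4 − 20·log₁₀(22.1/3.7) = 75.4 − 15.52 = 59.88 dB(A).
fan: 83.8 − 20·log₁₀(19.6/1.8) = 83.8 − 20.74 = 63.06 dB(A).
Σ 10^(L/10) = 3.088e+06 → L_total = 10·log₁₀(3.088e+06) = 64.90 dB(A).

64.9 dB(A)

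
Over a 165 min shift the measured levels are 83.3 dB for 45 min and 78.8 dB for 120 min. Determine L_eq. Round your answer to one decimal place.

80.5 dB

L_eq = 10·log₁₀[(1/T)·Σ tᵢ·10^(Lᵢ/10)] with T = 165 min.
Σ tᵢ·10^(Lᵢ/10) = 45·10^(83.3/10) + 120·10^(78.8/10) = 1.872e+10.
L_eq = 10·log₁₀(1.872e+10/165) = 80.55 dB.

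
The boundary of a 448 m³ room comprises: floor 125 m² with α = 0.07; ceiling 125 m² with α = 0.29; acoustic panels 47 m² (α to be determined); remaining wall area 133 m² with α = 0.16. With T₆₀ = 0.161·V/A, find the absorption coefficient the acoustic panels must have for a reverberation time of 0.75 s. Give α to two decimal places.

0.64

From T₆₀ = 0.161·V/A, the target T₆₀ = 0.75 s needs A = 0.161·448/0.75 = 96.17 m².
Absorption from the other surfaces = 125·0.07 + 125·0.29 + 133·0.16 = 66.28 m², so the acoustic panels must supply 29.89 m² over 47 m².
α = 29.89/47 = 0.636.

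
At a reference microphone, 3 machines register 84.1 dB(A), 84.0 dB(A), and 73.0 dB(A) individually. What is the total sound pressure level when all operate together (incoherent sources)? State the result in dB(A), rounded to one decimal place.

Incoherent sources combine by intensity addition: L_total = 10·log₁₀(Σ 10^(L_i/10)).
Σ 10^(L/10) = 10^(84.1/10) + 10^(84.0/10) + 10^(73.0/10) = 5.282e+08.
L_total = 10·log₁₀(5.282e+08) = 87.23 dB(A).

87.2 dB(A)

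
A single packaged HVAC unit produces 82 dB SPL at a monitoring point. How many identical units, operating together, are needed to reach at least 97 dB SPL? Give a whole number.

32

N identical sources give L₁ + 10·log₁₀ N, so require 10·log₁₀ N ≥ 97 − 82 = 15.0 dB.
N ≥ 10^(15.0/10) = 31.623, so N = 32.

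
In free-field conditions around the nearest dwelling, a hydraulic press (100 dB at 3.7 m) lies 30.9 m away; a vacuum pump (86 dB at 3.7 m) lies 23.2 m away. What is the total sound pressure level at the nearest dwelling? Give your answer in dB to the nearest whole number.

82 dB

Propagate each source to the receiver with L = L_ref − 20·log₁₀(r/r_ref), then add intensities.
hydraulic press: 100 − 20·log₁₀(30.9/3.7) = 100 − 18.44 = 81.56 dB.
vacuum pump: 86 − 20·log₁₀(23.2/3.7) = 86 − 15.95 = 70.05 dB.
Σ 10^(L/10) = 1.535e+08 → L_total = 10·log₁₀(1.535e+08) = 81.86 dB.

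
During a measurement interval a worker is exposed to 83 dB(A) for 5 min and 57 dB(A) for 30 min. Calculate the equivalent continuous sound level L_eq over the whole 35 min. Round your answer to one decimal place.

74.6 dB(A)

Weight each interval's intensity by its duration and average over T = 35 min:
Σ tᵢ·10^(Lᵢ/10) = 5·10^(83/10) + 30·10^(57/10) = 1.013e+09.
L_eq = 10·log₁₀(1.013e+09/35) = 74.61 dB(A).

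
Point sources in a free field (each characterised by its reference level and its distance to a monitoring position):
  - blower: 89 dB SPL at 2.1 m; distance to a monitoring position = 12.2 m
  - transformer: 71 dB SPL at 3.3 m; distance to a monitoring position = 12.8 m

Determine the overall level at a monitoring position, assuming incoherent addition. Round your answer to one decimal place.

Apply inverse-square spreading to bring every level to the receiver, then sum 10^(L/10).
blower: 89 − 20·log₁₀(12.2/2.1) = 89 − 15.28 = 73.72 dB SPL.
transformer: 71 − 20·log₁₀(12.8/3.3) = 71 − 11.77 = 59.23 dB SPL.
Σ 10^(L/10) = 2.437e+07 → L_total = 10·log₁₀(2.437e+07) = 73.87 dB SPL.

73.9 dB SPL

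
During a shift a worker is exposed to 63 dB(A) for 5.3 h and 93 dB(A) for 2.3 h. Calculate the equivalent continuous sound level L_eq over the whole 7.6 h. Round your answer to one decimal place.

The energy average is taken in the linear domain: L_eq = 10·log₁₀[(Σ tᵢ·10^(Lᵢ/10))/T], T = 7.6 h.
Σ tᵢ·10^(Lᵢ/10) = 5.3·10^(63/10) + 2.3·10^(93/10) = 4.600e+09.
L_eq = 10·log₁₀(4.600e+09/7.6) = 87.82 dB(A).

87.8 dB(A)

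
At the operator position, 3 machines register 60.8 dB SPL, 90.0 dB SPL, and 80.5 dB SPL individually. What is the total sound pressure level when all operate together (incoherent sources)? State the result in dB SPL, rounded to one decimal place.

90.5 dB SPL

Incoherent sources combine by intensity addition: L_total = 10·log₁₀(Σ 10^(L_i/10)).
Σ 10^(L/10) = 10^(60.8/10) + 10^(90.0/10) + 10^(80.5/10) = 1.113e+09.
L_total = 10·log₁₀(1.113e+09) = 90.47 dB SPL.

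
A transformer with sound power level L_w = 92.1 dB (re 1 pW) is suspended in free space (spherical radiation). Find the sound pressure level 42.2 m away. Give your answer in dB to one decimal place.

The power spreads over a sphere of area 4π·r², so L_p = L_w − 10·log₁₀(4π·r²).
4π·r² = 2.238e+04 m², 10·log₁₀ of that is 43.498 dB.
L_p = 92.1 − 43.498 = 48.60 dB.

48.6 dB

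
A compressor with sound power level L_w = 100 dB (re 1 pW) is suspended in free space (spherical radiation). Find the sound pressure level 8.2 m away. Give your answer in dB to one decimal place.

L_p = L_w − 10·log₁₀(4π·r²) with r = 8.2 m.
4π·r² = 845 m², 10·log₁₀ of that is 29.268 dB.
L_p = 100 − 29.268 = 70.73 dB.

70.7 dB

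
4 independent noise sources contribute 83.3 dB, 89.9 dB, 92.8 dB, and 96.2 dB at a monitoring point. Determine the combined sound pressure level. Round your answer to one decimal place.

For uncorrelated sources the intensities add, so convert each level to linear form, sum, and take 10·log₁₀ of the total.
Σ 10^(L/10) = 10^(83.3/10) + 10^(89.9/10) + 10^(92.8/10) + 10^(96.2/10) = 7.265e+09.
L_total = 10·log₁₀(7.265e+09) = 98.61 dB.

98.6 dB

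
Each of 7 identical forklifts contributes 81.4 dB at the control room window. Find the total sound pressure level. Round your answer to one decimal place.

N identical incoherent sources raise the level by 10·log₁₀ N.
L_total = 81.4 + 10·log₁₀(7) = 81.4 + 8.451 = 89.85 dB.

89.9 dB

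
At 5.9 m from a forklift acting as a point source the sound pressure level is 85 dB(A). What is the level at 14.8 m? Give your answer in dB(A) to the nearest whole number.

77 dB(A)

Point-source attenuation: ΔL = 20·log₁₀(r₂/r₁) = 20·log₁₀(14.8/5.9) = 7.988 dB.
L₂ = 85 − 20·log₁₀(14.8/5.9) = 85 − 7.988 = 77.01 dB(A).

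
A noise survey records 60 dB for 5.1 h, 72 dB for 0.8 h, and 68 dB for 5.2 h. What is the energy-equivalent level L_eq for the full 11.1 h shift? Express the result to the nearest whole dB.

67 dB

L_eq = 10·log₁₀[(1/T)·Σ tᵢ·10^(Lᵢ/10)] with T = 11.1 h.
Σ tᵢ·10^(Lᵢ/10) = 5.1·10^(60/10) + 0.8·10^(72/10) + 5.2·10^(68/10) = 5.059e+07.
L_eq = 10·log₁₀(5.059e+07/11.1) = 66.59 dB.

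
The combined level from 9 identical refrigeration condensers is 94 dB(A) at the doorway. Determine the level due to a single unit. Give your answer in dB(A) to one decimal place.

84.5 dB(A)

For N identical incoherent sources L_total = L₁ + 10·log₁₀ N, so L₁ = 94 − 10·log₁₀(9) = 94 − 9.542.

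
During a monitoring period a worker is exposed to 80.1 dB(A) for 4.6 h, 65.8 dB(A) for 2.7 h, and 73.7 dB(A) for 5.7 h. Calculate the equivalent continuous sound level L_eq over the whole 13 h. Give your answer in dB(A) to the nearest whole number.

The energy average is taken in the linear domain: L_eq = 10·log₁₀[(Σ tᵢ·10^(Lᵢ/10))/T], T = 13 h.
Σ tᵢ·10^(Lᵢ/10) = 4.6·10^(80.1/10) + 2.7·10^(65.8/10) + 5.7·10^(73.7/10) = 6.146e+08.
L_eq = 10·log₁₀(6.146e+08/13) = 76.75 dB(A).

77 dB(A)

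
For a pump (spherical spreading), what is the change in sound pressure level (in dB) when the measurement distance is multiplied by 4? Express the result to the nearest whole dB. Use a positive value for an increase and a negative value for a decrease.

-12 dB

With spherical spreading the level changes by −20·log₁₀(r₂/r₁).
ΔL = −20·log₁₀(4) = -12.04 dB.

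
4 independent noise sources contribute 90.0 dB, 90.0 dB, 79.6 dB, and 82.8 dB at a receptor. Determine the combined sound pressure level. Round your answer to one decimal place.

Incoherent sources combine by intensity addition: L_total = 10·log₁₀(Σ 10^(L_i/10)).
Σ 10^(L/10) = 10^(90.0/10) + 10^(90.0/10) + 10^(79.6/10) + 10^(82.8/10) = 2.282e+09.
L_total = 10·log₁₀(2.282e+09) = 93.58 dB.

93.6 dB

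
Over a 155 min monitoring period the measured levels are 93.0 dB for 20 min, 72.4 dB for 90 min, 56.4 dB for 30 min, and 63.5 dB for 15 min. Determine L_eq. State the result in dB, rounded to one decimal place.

Weight each interval's intensity by its duration and average over T = 155 min:
Σ tᵢ·10^(Lᵢ/10) = 20·10^(93.0/10) + 90·10^(72.4/10) + 30·10^(56.4/10) + 15·10^(63.5/10) = 4.152e+10.
L_eq = 10·log₁₀(4.152e+10/155) = 84.28 dB.

84.3 dB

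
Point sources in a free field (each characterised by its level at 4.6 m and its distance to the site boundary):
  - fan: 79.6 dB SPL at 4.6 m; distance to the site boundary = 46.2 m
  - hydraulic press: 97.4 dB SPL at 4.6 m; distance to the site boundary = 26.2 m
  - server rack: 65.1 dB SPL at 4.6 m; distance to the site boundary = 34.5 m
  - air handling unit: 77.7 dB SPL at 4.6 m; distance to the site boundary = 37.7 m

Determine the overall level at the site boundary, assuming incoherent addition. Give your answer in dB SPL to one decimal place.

Propagate each source to the receiver with L = L_ref − 20·log₁₀(r/r_ref), then add intensities.
fan: 79.6 − 20·log₁₀(46.2/4.6) = 79.6 − 20.04 = 59.56 dB SPL.
hydraulic press: 97.4 − 20·log₁₀(26.2/4.6) = 97.4 − 15.11 = 82.29 dB SPL.
server rack: 65.1 − 20·log₁₀(34.5/4.6) = 65.1 − 17.50 = 47.60 dB SPL.
air handling unit: 77.7 − 20·log₁₀(37.7/4.6) = 77.7 − 18.27 = 59.43 dB SPL.
Σ 10^(L/10) = 1.712e+08 → L_total = 10·log₁₀(1.712e+08) = 82.34 dB SPL.

82.3 dB SPL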